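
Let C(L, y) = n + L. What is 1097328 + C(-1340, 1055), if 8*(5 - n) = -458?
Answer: 4384201/4 ≈ 1.0961e+6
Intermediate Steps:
n = 249/4 (n = 5 - 1/8*(-458) = 5 + 229/4 = 249/4 ≈ 62.250)
C(L, y) = 249/4 + L
1097328 + C(-1340, 1055) = 1097328 + (249/4 - 1340) = 1097328 - 5111/4 = 4384201/4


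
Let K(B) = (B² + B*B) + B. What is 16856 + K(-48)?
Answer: 21416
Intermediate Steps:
K(B) = B + 2*B² (K(B) = (B² + B²) + B = 2*B² + B = B + 2*B²)
16856 + K(-48) = 16856 - 48*(1 + 2*(-48)) = 16856 - 48*(1 - 96) = 16856 - 48*(-95) = 16856 + 4560 = 21416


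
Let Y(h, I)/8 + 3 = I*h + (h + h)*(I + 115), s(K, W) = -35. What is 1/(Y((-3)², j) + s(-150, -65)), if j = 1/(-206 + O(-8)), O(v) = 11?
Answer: 65/1072493 ≈ 6.0606e-5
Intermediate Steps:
j = -1/195 (j = 1/(-206 + 11) = 1/(-195) = -1/195 ≈ -0.0051282)
Y(h, I) = -24 + 8*I*h + 16*h*(115 + I) (Y(h, I) = -24 + 8*(I*h + (h + h)*(I + 115)) = -24 + 8*(I*h + (2*h)*(115 + I)) = -24 + 8*(I*h + 2*h*(115 + I)) = -24 + (8*I*h + 16*h*(115 + I)) = -24 + 8*I*h + 16*h*(115 + I))
1/(Y((-3)², j) + s(-150, -65)) = 1/((-24 + 1840*(-3)² + 24*(-1/195)*(-3)²) - 35) = 1/((-24 + 1840*9 + 24*(-1/195)*9) - 35) = 1/((-24 + 16560 - 72/65) - 35) = 1/(1074768/65 - 35) = 1/(1072493/65) = 65/1072493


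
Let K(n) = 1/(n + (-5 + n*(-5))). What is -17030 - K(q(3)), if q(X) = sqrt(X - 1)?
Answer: -119215/7 + 4*sqrt(2)/7 ≈ -17030.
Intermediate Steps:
q(X) = sqrt(-1 + X)
K(n) = 1/(-5 - 4*n) (K(n) = 1/(n + (-5 - 5*n)) = 1/(-5 - 4*n))
-17030 - K(q(3)) = -17030 - (-1)/(5 + 4*sqrt(-1 + 3)) = -17030 - (-1)/(5 + 4*sqrt(2)) = -17030 + 1/(5 + 4*sqrt(2))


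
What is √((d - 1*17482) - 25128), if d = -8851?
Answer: I*√51461 ≈ 226.85*I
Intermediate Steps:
√((d - 1*17482) - 25128) = √((-8851 - 1*17482) - 25128) = √((-8851 - 17482) - 25128) = √(-26333 - 25128) = √(-51461) = I*√51461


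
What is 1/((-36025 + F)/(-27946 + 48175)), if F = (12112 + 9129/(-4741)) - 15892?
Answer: -95905689/188724634 ≈ -0.50818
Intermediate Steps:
F = -17930109/4741 (F = (12112 + 9129*(-1/4741)) - 15892 = (12112 - 9129/4741) - 15892 = 57413863/4741 - 15892 = -17930109/4741 ≈ -3781.9)
1/((-36025 + F)/(-27946 + 48175)) = 1/((-36025 - 17930109/4741)/(-27946 + 48175)) = 1/(-188724634/4741/20229) = 1/(-188724634/4741*1/20229) = 1/(-188724634/95905689) = -95905689/188724634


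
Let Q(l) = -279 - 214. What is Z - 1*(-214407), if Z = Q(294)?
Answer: 213914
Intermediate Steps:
Q(l) = -493
Z = -493
Z - 1*(-214407) = -493 - 1*(-214407) = -493 + 214407 = 213914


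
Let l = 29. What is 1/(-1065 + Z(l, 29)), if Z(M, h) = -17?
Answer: -1/1082 ≈ -0.00092421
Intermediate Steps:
1/(-1065 + Z(l, 29)) = 1/(-1065 - 17) = 1/(-1082) = -1/1082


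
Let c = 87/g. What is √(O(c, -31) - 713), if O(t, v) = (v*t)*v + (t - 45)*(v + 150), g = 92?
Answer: I*√2669702/23 ≈ 71.04*I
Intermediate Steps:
c = 87/92 ≈ 0.94565
O(t, v) = t*v² + (-45 + t)*(150 + v) (O(t, v) = (t*v)*v + (-45 + t)*(150 + v) = t*v² + (-45 + t)*(150 + v))
√(O(c, -31) - 713) = √((-6750 - 45*(-31) + 150*(87/92) + (87/92)*(-31) + (87/92)*(-31)²) - 713) = √((-6750 + 1395 + 6525/46 - 2697/92 + (87/92)*961) - 713) = √((-6750 + 1395 + 6525/46 - 2697/92 + 83607/92) - 713) = √(-99675/23 - 713) = √(-116074/23) = I*√2669702/23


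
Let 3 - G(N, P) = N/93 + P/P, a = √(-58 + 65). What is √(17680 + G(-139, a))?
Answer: √152944545/93 ≈ 132.98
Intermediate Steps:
a = √7 ≈ 2.6458
G(N, P) = 2 - N/93 (G(N, P) = 3 - (N/93 + P/P) = 3 - (N*(1/93) + 1) = 3 - (N/93 + 1) = 3 - (1 + N/93) = 3 + (-1 - N/93) = 2 - N/93)
√(17680 + G(-139, a)) = √(17680 + (2 - 1/93*(-139))) = √(17680 + (2 + 139/93)) = √(17680 + 325/93) = √(1644565/93) = √152944545/93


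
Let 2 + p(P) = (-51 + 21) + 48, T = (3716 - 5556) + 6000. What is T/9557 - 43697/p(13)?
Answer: -417545669/152912 ≈ -2730.6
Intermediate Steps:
T = 4160 (T = -1840 + 6000 = 4160)
p(P) = 16 (p(P) = -2 + ((-51 + 21) + 48) = -2 + (-30 + 48) = -2 + 18 = 16)
T/9557 - 43697/p(13) = 4160/9557 - 43697/16 = -417545669/152912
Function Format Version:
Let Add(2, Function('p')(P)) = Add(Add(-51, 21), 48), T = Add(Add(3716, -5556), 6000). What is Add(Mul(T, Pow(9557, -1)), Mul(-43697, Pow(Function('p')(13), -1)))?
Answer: Rational(-417545669, 152912) ≈ -2730.6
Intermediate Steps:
T = 4160 (T = Add(-1840, 6000) = 4160)
Function('p')(P) = 16 (Function('p')(P) = Add(-2, Add(Add(-51, 21), 48)) = Add(-2, Add(-30, 48)) = Add(-2, 18) = 16)
Add(Mul(T, Pow(9557, -1)), Mul(-43697, Pow(Function('p')(13), -1))) = Add(Mul(4160, Pow(9557, -1)), Mul(-43697, Pow(16, -1))) = Add(Mul(4160, Rational(1, 9557)), Mul(-43697, Rational(1, 16))) = Add(Rational(4160, 9557), Rational(-43697, 16)) = Rational(-417545669, 152912)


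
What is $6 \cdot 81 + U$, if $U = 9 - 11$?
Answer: $484$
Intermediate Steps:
$U = -2$
$6 \cdot 81 + U = 6 \cdot 81 - 2 = 486 - 2 = 484$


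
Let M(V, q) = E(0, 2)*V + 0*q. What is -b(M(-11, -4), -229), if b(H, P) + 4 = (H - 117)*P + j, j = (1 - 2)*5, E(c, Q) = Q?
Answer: -31822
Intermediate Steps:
j = -5 (j = -1*5 = -5)
M(V, q) = 2*V (M(V, q) = 2*V + 0*q = 2*V + 0 = 2*V)
b(H, P) = -9 + P*(-117 + H) (b(H, P) = -4 + ((H - 117)*P - 5) = -4 + ((-117 + H)*P - 5) = -4 + (P*(-117 + H) - 5) = -4 + (-5 + P*(-117 + H)) = -9 + P*(-117 + H))
-b(M(-11, -4), -229) = -(-9 - 117*(-229) + (2*(-11))*(-229)) = -(-9 + 26793 - 22*(-229)) = -(-9 + 26793 + 5038) = -1*31822 = -31822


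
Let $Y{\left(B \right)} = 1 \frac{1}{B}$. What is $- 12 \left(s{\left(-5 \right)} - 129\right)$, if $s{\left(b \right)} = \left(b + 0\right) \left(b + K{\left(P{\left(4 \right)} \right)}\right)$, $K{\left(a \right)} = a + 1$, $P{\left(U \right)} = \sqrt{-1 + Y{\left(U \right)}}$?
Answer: $1308 + 30 i \sqrt{3} \approx 1308.0 + 51.962 i$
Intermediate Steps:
$Y{\left(B \right)} = \frac{1}{B}$
$P{\left(U \right)} = \sqrt{-1 + \frac{1}{U}}$
$K{\left(a \right)} = 1 + a$
$s{\left(b \right)} = b \left(1 + b + \frac{i \sqrt{3}}{2}\right)$ ($s{\left(b \right)} = \left(b + 0\right) \left(b + \left(1 + \sqrt{\frac{1 - 4}{4}}\right)\right) = b \left(b + \left(1 + \sqrt{\frac{1 - 4}{4}}\right)\right) = b \left(b + \left(1 + \sqrt{\frac{1}{4} \left(-3\right)}\right)\right) = b \left(b + \left(1 + \sqrt{- \frac{3}{4}}\right)\right) = b \left(b + \left(1 + \frac{i \sqrt{3}}{2}\right)\right) = b \left(1 + b + \frac{i \sqrt{3}}{2}\right)$)
$- 12 \left(s{\left(-5 \right)} - 129\right) = - 12 \left(\frac{1}{2} \left(-5\right) \left(2 + 2 \left(-5\right) + i \sqrt{3}\right) - 129\right) = - 12 \left(\frac{1}{2} \left(-5\right) \left(2 - 10 + i \sqrt{3}\right) - 129\right) = - 12 \left(\frac{1}{2} \left(-5\right) \left(-8 + i \sqrt{3}\right) - 129\right) = - 12 \left(\left(20 - \frac{5 i \sqrt{3}}{2}\right) - 129\right) = - 12 \left(-109 - \frac{5 i \sqrt{3}}{2}\right) = 1308 + 30 i \sqrt{3}$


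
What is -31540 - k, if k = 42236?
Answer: -73776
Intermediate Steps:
-31540 - k = -31540 - 1*42236 = -31540 - 42236 = -73776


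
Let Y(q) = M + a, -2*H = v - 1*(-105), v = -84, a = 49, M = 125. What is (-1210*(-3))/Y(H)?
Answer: 605/29 ≈ 20.862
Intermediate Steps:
H = -21/2 (H = -(-84 - 1*(-105))/2 = -(-84 + 105)/2 = -½*21 = -21/2 ≈ -10.500)
Y(q) = 174 (Y(q) = 125 + 49 = 174)
(-1210*(-3))/Y(H) = -1210*(-3)/174 = 3630*(1/174) = 605/29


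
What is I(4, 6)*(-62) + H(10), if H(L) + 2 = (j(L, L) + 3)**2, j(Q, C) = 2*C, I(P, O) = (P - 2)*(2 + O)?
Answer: -465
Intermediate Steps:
I(P, O) = (-2 + P)*(2 + O)
H(L) = -2 + (3 + 2*L)**2 (H(L) = -2 + (2*L + 3)**2 = -2 + (3 + 2*L)**2)
I(4, 6)*(-62) + H(10) = (-4 - 2*6 + 2*4 + 6*4)*(-62) + (-2 + (3 + 2*10)**2) = (-4 - 12 + 8 + 24)*(-62) + (-2 + (3 + 20)**2) = 16*(-62) + (-2 + 23**2) = -992 + (-2 + 529) = -992 + 527 = -465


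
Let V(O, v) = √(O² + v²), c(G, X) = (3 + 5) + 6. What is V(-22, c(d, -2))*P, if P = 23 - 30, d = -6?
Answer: -14*√170 ≈ -182.54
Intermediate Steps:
c(G, X) = 14 (c(G, X) = 8 + 6 = 14)
P = -7
V(-22, c(d, -2))*P = √((-22)² + 14²)*(-7) = √(484 + 196)*(-7) = √680*(-7) = (2*√170)*(-7) = -14*√170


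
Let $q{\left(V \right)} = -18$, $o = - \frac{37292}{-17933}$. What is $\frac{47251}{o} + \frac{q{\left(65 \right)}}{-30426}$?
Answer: $\frac{4296923031869}{189107732} \approx 22722.0$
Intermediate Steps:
$o = \frac{37292}{17933}$ ($o = \left(-37292\right) \left(- \frac{1}{17933}\right) = \frac{37292}{17933} \approx 2.0795$)
$\frac{47251}{o} + \frac{q{\left(65 \right)}}{-30426} = \frac{47251}{\frac{37292}{17933}} - \frac{18}{-30426} = 47251 \cdot \frac{17933}{37292} - - \frac{3}{5071} = \frac{847352183}{37292} + \frac{3}{5071} = \frac{4296923031869}{189107732}$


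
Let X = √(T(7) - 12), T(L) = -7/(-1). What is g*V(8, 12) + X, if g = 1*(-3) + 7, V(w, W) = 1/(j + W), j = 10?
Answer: 2/11 + I*√5 ≈ 0.18182 + 2.2361*I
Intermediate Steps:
T(L) = 7 (T(L) = -7*(-1) = 7)
V(w, W) = 1/(10 + W)
g = 4 (g = -3 + 7 = 4)
X = I*√5 (X = √(7 - 12) = √(-5) = I*√5 ≈ 2.2361*I)
g*V(8, 12) + X = 4/(10 + 12) + I*√5 = 4/22 + I*√5 = 4*(1/22) + I*√5 = 2/11 + I*√5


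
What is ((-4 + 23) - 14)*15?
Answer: 75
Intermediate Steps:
((-4 + 23) - 14)*15 = (19 - 14)*15 = 5*15 = 75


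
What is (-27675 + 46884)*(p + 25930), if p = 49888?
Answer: 1456387962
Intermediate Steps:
(-27675 + 46884)*(p + 25930) = (-27675 + 46884)*(49888 + 25930) = 19209*75818 = 1456387962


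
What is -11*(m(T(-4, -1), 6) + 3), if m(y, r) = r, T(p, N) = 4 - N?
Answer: -99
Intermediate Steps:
-11*(m(T(-4, -1), 6) + 3) = -11*(6 + 3) = -11*9 = -99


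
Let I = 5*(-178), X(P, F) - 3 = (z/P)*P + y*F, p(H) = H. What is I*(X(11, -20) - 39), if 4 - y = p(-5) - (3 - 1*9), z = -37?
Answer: 118370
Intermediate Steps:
y = 3 (y = 4 - (-5 - (3 - 1*9)) = 4 - (-5 - (3 - 9)) = 4 - (-5 - 1*(-6)) = 4 - (-5 + 6) = 4 - 1*1 = 4 - 1 = 3)
X(P, F) = -34 + 3*F (X(P, F) = 3 + ((-37/P)*P + 3*F) = 3 + (-37 + 3*F) = -34 + 3*F)
I = -890
I*(X(11, -20) - 39) = -890*((-34 + 3*(-20)) - 39) = -890*((-34 - 60) - 39) = -890*(-94 - 39) = -890*(-133) = 118370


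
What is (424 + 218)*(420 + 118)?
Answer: 345396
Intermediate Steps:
(424 + 218)*(420 + 118) = 642*538 = 345396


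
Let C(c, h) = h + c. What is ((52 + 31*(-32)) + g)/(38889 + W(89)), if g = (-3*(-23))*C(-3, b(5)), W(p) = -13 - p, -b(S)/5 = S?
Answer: -2872/38787 ≈ -0.074045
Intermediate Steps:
b(S) = -5*S
C(c, h) = c + h
g = -1932 (g = (-3*(-23))*(-3 - 5*5) = 69*(-3 - 25) = 69*(-28) = -1932)
((52 + 31*(-32)) + g)/(38889 + W(89)) = ((52 + 31*(-32)) - 1932)/(38889 + (-13 - 1*89)) = ((52 - 992) - 1932)/(38889 + (-13 - 89)) = (-940 - 1932)/(38889 - 102) = -2872/38787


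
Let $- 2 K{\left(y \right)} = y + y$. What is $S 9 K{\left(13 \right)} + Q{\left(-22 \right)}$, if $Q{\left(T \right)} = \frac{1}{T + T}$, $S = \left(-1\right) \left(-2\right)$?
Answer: $- \frac{10297}{44} \approx -234.02$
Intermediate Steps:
$S = 2$
$Q{\left(T \right)} = \frac{1}{2 T}$
$K{\left(y \right)} = - y$ ($K{\left(y \right)} = - \frac{y + y}{2} = - \frac{2 y}{2} = - y$)
$S 9 K{\left(13 \right)} + Q{\left(-22 \right)} = 2 \cdot 9 \left(\left(-1\right) 13\right) + \frac{1}{2 \left(-22\right)} = 18 \left(-13\right) + \frac{1}{2} \left(- \frac{1}{22}\right) = -234 - \frac{1}{44} = - \frac{10297}{44}$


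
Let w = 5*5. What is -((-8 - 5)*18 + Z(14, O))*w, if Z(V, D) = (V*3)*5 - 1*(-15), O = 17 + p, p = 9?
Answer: 225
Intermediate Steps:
w = 25
O = 26 (O = 17 + 9 = 26)
Z(V, D) = 15 + 15*V (Z(V, D) = (3*V)*5 + 15 = 15*V + 15 = 15 + 15*V)
-((-8 - 5)*18 + Z(14, O))*w = -((-8 - 5)*18 + (15 + 15*14))*25 = -(-13*18 + (15 + 210))*25 = -(-234 + 225)*25 = -(-9)*25 = -1*(-225) = 225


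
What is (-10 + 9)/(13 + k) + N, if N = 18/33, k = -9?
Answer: 13/44 ≈ 0.29545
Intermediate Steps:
N = 6/11 (N = 18*(1/33) = 6/11 ≈ 0.54545)
(-10 + 9)/(13 + k) + N = (-10 + 9)/(13 - 9) + 6/11 = -1/4 + 6/11 = (¼)*(-1) + 6/11 = -¼ + 6/11 = 13/44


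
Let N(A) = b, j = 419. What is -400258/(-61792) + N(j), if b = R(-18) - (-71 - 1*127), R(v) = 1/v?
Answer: 56842385/278064 ≈ 204.42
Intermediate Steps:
b = 3563/18 (b = 1/(-18) - (-71 - 1*127) = -1/18 - (-71 - 127) = -1/18 - 1*(-198) = -1/18 + 198 = 3563/18 ≈ 197.94)
N(A) = 3563/18
-400258/(-61792) + N(j) = -400258/(-61792) + 3563/18 = -400258*(-1/61792) + 3563/18 = 200129/30896 + 3563/18 = 56842385/278064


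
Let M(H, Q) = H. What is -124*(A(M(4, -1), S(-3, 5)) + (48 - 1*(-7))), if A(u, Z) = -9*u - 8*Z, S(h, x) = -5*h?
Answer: 12524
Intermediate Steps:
-124*(A(M(4, -1), S(-3, 5)) + (48 - 1*(-7))) = -124*((-9*4 - (-40)*(-3)) + (48 - 1*(-7))) = -124*((-36 - 8*15) + (48 + 7)) = -124*((-36 - 120) + 55) = -124*(-156 + 55) = -124*(-101) = 12524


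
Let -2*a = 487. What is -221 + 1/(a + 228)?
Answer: -6853/31 ≈ -221.06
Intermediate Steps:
a = -487/2 (a = -1/2*487 = -487/2 ≈ -243.50)
-221 + 1/(a + 228) = -221 + 1/(-487/2 + 228) = -221 + 1/(-31/2) = -221 - 2/31 = -6853/31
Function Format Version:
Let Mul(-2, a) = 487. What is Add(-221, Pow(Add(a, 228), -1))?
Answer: Rational(-6853, 31) ≈ -221.06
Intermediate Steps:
a = Rational(-487, 2) (a = Mul(Rational(-1, 2), 487) = Rational(-487, 2) ≈ -243.50)
Add(-221, Pow(Add(a, 228), -1)) = Add(-221, Pow(Add(Rational(-487, 2), 228), -1)) = Add(-221, Pow(Rational(-31, 2), -1)) = Add(-221, Rational(-2, 31)) = Rational(-6853, 31)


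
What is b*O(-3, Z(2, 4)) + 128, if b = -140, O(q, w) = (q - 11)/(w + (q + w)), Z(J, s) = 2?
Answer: 2088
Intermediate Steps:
O(q, w) = (-11 + q)/(q + 2*w)
b*O(-3, Z(2, 4)) + 128 = -140*(-11 - 3)/(-3 + 2*2) + 128 = -140*(-14)/(-3 + 4) + 128 = -140*(-14)/1 + 128 = -140*(-14) + 128 = 1960 + 128 = 2088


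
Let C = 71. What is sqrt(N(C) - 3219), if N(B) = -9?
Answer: 2*I*sqrt(807) ≈ 56.815*I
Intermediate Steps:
sqrt(N(C) - 3219) = sqrt(-9 - 3219) = sqrt(-3228) = 2*I*sqrt(807)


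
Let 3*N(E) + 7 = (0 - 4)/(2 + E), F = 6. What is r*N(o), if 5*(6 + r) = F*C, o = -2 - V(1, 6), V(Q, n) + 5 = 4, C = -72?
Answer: 1694/5 ≈ 338.80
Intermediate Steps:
V(Q, n) = -1 (V(Q, n) = -5 + 4 = -1)
o = -1 (o = -2 - 1*(-1) = -2 + 1 = -1)
N(E) = -7/3 - 4/(3*(2 + E)) (N(E) = -7/3 + ((0 - 4)/(2 + E))/3 = -7/3 + (-4/(2 + E))/3 = -7/3 - 4/(3*(2 + E)))
r = -462/5 (r = -6 + (6*(-72))/5 = -6 + (⅕)*(-432) = -6 - 432/5 = -462/5 ≈ -92.400)
r*N(o) = -154*(-18 - 7*(-1))/(5*(2 - 1)) = -154*(-18 + 7)/(5*1) = -154*(-11)/5 = -462/5*(-11/3) = 1694/5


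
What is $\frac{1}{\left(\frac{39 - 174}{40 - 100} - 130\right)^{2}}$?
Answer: $\frac{16}{261121} \approx 6.1274 \cdot 10^{-5}$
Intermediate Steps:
$\frac{1}{\left(\frac{39 - 174}{40 - 100} - 130\right)^{2}} = \frac{1}{\left(- \frac{135}{-60} - 130\right)^{2}} = \frac{1}{\left(\left(-135\right) \left(- \frac{1}{60}\right) - 130\right)^{2}} = \frac{1}{\left(\frac{9}{4} - 130\right)^{2}} = \frac{1}{\left(- \frac{511}{4}\right)^{2}} = \frac{1}{\frac{261121}{16}} = \frac{16}{261121}$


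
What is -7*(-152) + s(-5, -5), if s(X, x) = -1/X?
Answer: 5321/5 ≈ 1064.2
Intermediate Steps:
-7*(-152) + s(-5, -5) = -7*(-152) - 1/(-5) = 1064 - 1*(-⅕) = 1064 + ⅕ = 5321/5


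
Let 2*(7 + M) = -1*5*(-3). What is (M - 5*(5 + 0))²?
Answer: 2401/4 ≈ 600.25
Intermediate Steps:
M = ½ (M = -7 + (-1*5*(-3))/2 = -7 + (-5*(-3))/2 = -7 + (½)*15 = -7 + 15/2 = ½ ≈ 0.50000)
(M - 5*(5 + 0))² = (½ - 5*(5 + 0))² = (½ - 5*5)² = (½ - 25)² = (-49/2)² = 2401/4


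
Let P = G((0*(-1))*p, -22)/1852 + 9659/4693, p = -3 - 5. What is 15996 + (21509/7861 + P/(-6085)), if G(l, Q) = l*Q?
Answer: 276268422653802/17268140785 ≈ 15999.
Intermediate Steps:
p = -8
G(l, Q) = Q*l
P = 743/361 (P = -22*0*(-1)*(-8)/1852 + 9659/4693 = -0*(-8)*(1/1852) + 9659*(1/4693) = -22*0*(1/1852) + 743/361 = 0*(1/1852) + 743/361 = 0 + 743/361 = 743/361 ≈ 2.0582)
15996 + (21509/7861 + P/(-6085)) = 15996 + (21509/7861 + (743/361)/(-6085)) = 15996 + (21509*(1/7861) + (743/361)*(-1/6085)) = 15996 + (21509/7861 - 743/2196685) = 15996 + 47242656942/17268140785 = 276268422653802/17268140785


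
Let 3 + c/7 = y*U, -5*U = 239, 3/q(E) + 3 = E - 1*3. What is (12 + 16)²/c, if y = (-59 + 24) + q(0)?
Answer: 1120/16939 ≈ 0.066120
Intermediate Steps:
q(E) = 3/(-6 + E) (q(E) = 3/(-3 + (E - 1*3)) = 3/(-3 + (E - 3)) = 3/(-3 + (-3 + E)) = 3/(-6 + E))
y = -71/2 (y = (-59 + 24) + 3/(-6 + 0) = -35 + 3/(-6) = -35 + 3*(-⅙) = -35 - ½ = -71/2 ≈ -35.500)
U = -239/5 (U = -⅕*239 = -239/5 ≈ -47.800)
c = 118573/10 (c = -21 + 7*(-71/2*(-239/5)) = -21 + 7*(16969/10) = -21 + 118783/10 = 118573/10 ≈ 11857.)
(12 + 16)²/c = (12 + 16)²/(118573/10) = 28²*(10/118573) = 784*(10/118573) = 1120/16939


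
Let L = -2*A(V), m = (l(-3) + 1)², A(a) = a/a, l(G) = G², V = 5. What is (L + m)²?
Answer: 9604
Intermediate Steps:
A(a) = 1
m = 100 (m = ((-3)² + 1)² = (9 + 1)² = 10² = 100)
L = -2 (L = -2*1 = -2)
(L + m)² = (-2 + 100)² = 98² = 9604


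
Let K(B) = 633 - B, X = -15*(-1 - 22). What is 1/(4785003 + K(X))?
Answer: 1/4785291 ≈ 2.0897e-7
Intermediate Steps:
X = 345 (X = -15*(-23) = 345)
1/(4785003 + K(X)) = 1/(4785003 + (633 - 1*345)) = 1/(4785003 + (633 - 345)) = 1/(4785003 + 288) = 1/4785291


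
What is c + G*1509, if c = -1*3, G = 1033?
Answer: 1558794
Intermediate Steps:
c = -3
c + G*1509 = -3 + 1033*1509 = -3 + 1558797 = 1558794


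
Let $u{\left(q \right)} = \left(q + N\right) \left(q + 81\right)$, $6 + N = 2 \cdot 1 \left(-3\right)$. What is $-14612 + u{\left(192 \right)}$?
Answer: $34528$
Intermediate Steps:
$N = -12$ ($N = -6 + 2 \cdot 1 \left(-3\right) = -6 + 2 \left(-3\right) = -6 - 6 = -12$)
$u{\left(q \right)} = \left(-12 + q\right) \left(81 + q\right)$ ($u{\left(q \right)} = \left(q - 12\right) \left(q + 81\right) = \left(-12 + q\right) \left(81 + q\right)$)
$-14612 + u{\left(192 \right)} = -14612 + \left(-972 + 192^{2} + 69 \cdot 192\right) = -14612 + \left(-972 + 36864 + 13248\right) = -14612 + 49140 = 34528$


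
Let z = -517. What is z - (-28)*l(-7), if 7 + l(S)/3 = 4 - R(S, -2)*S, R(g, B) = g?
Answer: -4885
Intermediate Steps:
l(S) = -9 - 3*S² (l(S) = -21 + 3*(4 - S*S) = -21 + 3*(4 - S²) = -21 + (12 - 3*S²) = -9 - 3*S²)
z - (-28)*l(-7) = -517 - (-28)*(-9 - 3*(-7)²) = -517 - (-28)*(-9 - 3*49) = -517 - (-28)*(-9 - 147) = -517 - (-28)*(-156) = -517 - 1*4368 = -517 - 4368 = -4885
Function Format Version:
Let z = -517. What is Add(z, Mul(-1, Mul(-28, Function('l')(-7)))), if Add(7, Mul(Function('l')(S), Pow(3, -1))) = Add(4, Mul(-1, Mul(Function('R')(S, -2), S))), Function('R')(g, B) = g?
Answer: -4885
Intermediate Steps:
Function('l')(S) = Add(-9, Mul(-3, Pow(S, 2))) (Function('l')(S) = Add(-21, Mul(3, Add(4, Mul(-1, Mul(S, S))))) = Add(-21, Mul(3, Add(4, Mul(-1, Pow(S, 2))))) = Add(-21, Add(12, Mul(-3, Pow(S, 2)))) = Add(-9, Mul(-3, Pow(S, 2))))
Add(z, Mul(-1, Mul(-28, Function('l')(-7)))) = Add(-517, Mul(-1, Mul(-28, Add(-9, Mul(-3, Pow(-7, 2)))))) = Add(-517, Mul(-1, Mul(-28, Add(-9, Mul(-3, 49))))) = Add(-517, Mul(-1, Mul(-28, Add(-9, -147)))) = Add(-517, Mul(-1, Mul(-28, -156))) = Add(-517, Mul(-1, 4368)) = Add(-517, -4368) = -4885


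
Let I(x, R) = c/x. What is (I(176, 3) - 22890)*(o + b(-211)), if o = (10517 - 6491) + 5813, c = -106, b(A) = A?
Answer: -4848595811/22 ≈ -2.2039e+8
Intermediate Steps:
o = 9839 (o = 4026 + 5813 = 9839)
I(x, R) = -106/x
(I(176, 3) - 22890)*(o + b(-211)) = (-106/176 - 22890)*(9839 - 211) = (-106*1/176 - 22890)*9628 = (-53/88 - 22890)*9628 = -2014373/88*9628 = -4848595811/22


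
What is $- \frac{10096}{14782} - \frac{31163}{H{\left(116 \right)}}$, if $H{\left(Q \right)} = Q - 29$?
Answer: $- \frac{230764909}{643017} \approx -358.88$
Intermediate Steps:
$H{\left(Q \right)} = -29 + Q$ ($H{\left(Q \right)} = Q - 29 = -29 + Q$)
$- \frac{10096}{14782} - \frac{31163}{H{\left(116 \right)}} = - \frac{10096}{14782} - \frac{31163}{-29 + 116} = \left(-10096\right) \frac{1}{14782} - \frac{31163}{87} = - \frac{5048}{7391} - \frac{31163}{87} = - \frac{230764909}{643017}$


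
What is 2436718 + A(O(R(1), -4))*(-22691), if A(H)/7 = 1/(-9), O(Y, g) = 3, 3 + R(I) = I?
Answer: 22089299/9 ≈ 2.4544e+6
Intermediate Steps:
R(I) = -3 + I
A(H) = -7/9 (A(H) = 7/(-9) = 7*(-⅑) = -7/9)
2436718 + A(O(R(1), -4))*(-22691) = 2436718 - 7/9*(-22691) = 2436718 + 158837/9 = 22089299/9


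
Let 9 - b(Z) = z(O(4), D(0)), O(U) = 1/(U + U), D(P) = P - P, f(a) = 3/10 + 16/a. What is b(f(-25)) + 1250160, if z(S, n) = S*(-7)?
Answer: 10001359/8 ≈ 1.2502e+6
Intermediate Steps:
f(a) = 3/10 + 16/a (f(a) = 3*(⅒) + 16/a = 3/10 + 16/a)
D(P) = 0
O(U) = 1/(2*U)
z(S, n) = -7*S
b(Z) = 79/8 (b(Z) = 9 - (-7)*(½)/4 = 9 - (-7)*(½)*(¼) = 9 - (-7)/8 = 9 - 1*(-7/8) = 9 + 7/8 = 79/8)
b(f(-25)) + 1250160 = 79/8 + 1250160 = 10001359/8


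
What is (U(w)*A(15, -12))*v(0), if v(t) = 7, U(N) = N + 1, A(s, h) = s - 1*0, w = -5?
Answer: -420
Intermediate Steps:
A(s, h) = s (A(s, h) = s + 0 = s)
U(N) = 1 + N
(U(w)*A(15, -12))*v(0) = ((1 - 5)*15)*7 = -4*15*7 = -60*7 = -420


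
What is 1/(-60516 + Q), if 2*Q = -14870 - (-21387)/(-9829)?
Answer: -19658/1335802145 ≈ -1.4716e-5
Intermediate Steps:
Q = -146178617/19658 (Q = (-14870 - (-21387)/(-9829))/2 = (-14870 - (-21387)*(-1)/9829)/2 = (-14870 - 1*21387/9829)/2 = (-14870 - 21387/9829)/2 = (½)*(-146178617/9829) = -146178617/19658 ≈ -7436.1)
1/(-60516 + Q) = 1/(-60516 - 146178617/19658) = 1/(-1335802145/19658) = -19658/1335802145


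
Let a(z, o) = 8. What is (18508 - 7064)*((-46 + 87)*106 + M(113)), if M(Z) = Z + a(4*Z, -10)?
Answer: 51120348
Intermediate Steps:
M(Z) = 8 + Z (M(Z) = Z + 8 = 8 + Z)
(18508 - 7064)*((-46 + 87)*106 + M(113)) = (18508 - 7064)*((-46 + 87)*106 + (8 + 113)) = 11444*(41*106 + 121) = 11444*(4346 + 121) = 11444*4467 = 51120348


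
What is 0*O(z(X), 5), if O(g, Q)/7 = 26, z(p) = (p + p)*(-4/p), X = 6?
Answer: 0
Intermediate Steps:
z(p) = -8 (z(p) = (2*p)*(-4/p) = -8)
O(g, Q) = 182 (O(g, Q) = 7*26 = 182)
0*O(z(X), 5) = 0*182 = 0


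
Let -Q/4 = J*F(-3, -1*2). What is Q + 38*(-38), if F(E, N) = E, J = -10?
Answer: -1564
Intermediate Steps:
Q = -120 (Q = -(-40)*(-3) = -4*30 = -120)
Q + 38*(-38) = -120 + 38*(-38) = -120 - 1444 = -1564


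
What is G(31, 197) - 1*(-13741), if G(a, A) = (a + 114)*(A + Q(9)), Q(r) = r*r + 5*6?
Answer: 58401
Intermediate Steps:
Q(r) = 30 + r² (Q(r) = r² + 30 = 30 + r²)
G(a, A) = (111 + A)*(114 + a) (G(a, A) = (a + 114)*(A + (30 + 9²)) = (114 + a)*(A + (30 + 81)) = (114 + a)*(A + 111) = (114 + a)*(111 + A) = (111 + A)*(114 + a))
G(31, 197) - 1*(-13741) = (12654 + 111*31 + 114*197 + 197*31) - 1*(-13741) = (12654 + 3441 + 22458 + 6107) + 13741 = 44660 + 13741 = 58401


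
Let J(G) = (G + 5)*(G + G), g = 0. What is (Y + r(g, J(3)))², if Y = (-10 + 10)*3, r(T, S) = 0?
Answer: 0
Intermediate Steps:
J(G) = 2*G*(5 + G) (J(G) = (5 + G)*(2*G) = 2*G*(5 + G))
Y = 0 (Y = 0*3 = 0)
(Y + r(g, J(3)))² = (0 + 0)² = 0² = 0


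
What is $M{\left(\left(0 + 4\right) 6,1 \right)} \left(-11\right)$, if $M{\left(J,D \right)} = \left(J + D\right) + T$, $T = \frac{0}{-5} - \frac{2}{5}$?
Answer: $- \frac{1353}{5} \approx -270.6$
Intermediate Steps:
$T = - \frac{2}{5}$ ($T = 0 \left(- \frac{1}{5}\right) - \frac{2}{5} = 0 - \frac{2}{5} = - \frac{2}{5} \approx -0.4$)
$M{\left(J,D \right)} = - \frac{2}{5} + D + J$ ($M{\left(J,D \right)} = \left(J + D\right) - \frac{2}{5} = \left(D + J\right) - \frac{2}{5} = - \frac{2}{5} + D + J$)
$M{\left(\left(0 + 4\right) 6,1 \right)} \left(-11\right) = \left(- \frac{2}{5} + 1 + \left(0 + 4\right) 6\right) \left(-11\right) = \left(- \frac{2}{5} + 1 + 4 \cdot 6\right) \left(-11\right) = \left(- \frac{2}{5} + 1 + 24\right) \left(-11\right) = \frac{123}{5} \left(-11\right) = - \frac{1353}{5}$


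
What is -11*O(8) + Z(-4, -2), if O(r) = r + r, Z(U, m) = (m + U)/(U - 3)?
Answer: -1226/7 ≈ -175.14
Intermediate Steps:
Z(U, m) = (U + m)/(-3 + U)
O(r) = 2*r
-11*O(8) + Z(-4, -2) = -22*8 + (-4 - 2)/(-3 - 4) = -11*16 - 6/(-7) = -176 - ⅐*(-6) = -176 + 6/7 = -1226/7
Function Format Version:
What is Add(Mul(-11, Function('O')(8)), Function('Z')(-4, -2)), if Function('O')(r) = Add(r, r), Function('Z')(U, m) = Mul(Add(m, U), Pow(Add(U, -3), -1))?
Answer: Rational(-1226, 7) ≈ -175.14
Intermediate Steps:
Function('Z')(U, m) = Mul(Pow(Add(-3, U), -1), Add(U, m)) (Function('Z')(U, m) = Mul(Add(U, m), Pow(Add(-3, U), -1)) = Mul(Pow(Add(-3, U), -1), Add(U, m)))
Function('O')(r) = Mul(2, r)
Add(Mul(-11, Function('O')(8)), Function('Z')(-4, -2)) = Add(Mul(-11, Mul(2, 8)), Mul(Pow(Add(-3, -4), -1), Add(-4, -2))) = Add(Mul(-11, 16), Mul(Pow(-7, -1), -6)) = Add(-176, Mul(Rational(-1, 7), -6)) = Add(-176, Rational(6, 7)) = Rational(-1226, 7)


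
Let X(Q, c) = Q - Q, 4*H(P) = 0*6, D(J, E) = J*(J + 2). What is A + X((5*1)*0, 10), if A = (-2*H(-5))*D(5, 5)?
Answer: 0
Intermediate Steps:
D(J, E) = J*(2 + J)
H(P) = 0 (H(P) = (0*6)/4 = (¼)*0 = 0)
X(Q, c) = 0
A = 0 (A = (-2*0)*(5*(2 + 5)) = 0*(5*7) = 0*35 = 0)
A + X((5*1)*0, 10) = 0 + 0 = 0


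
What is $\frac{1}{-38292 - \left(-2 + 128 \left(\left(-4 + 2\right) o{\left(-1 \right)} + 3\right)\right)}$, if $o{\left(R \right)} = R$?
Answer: $- \frac{1}{38930} \approx -2.5687 \cdot 10^{-5}$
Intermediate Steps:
$\frac{1}{-38292 - \left(-2 + 128 \left(\left(-4 + 2\right) o{\left(-1 \right)} + 3\right)\right)} = \frac{1}{-38292 + \left(2 - 128 \left(\left(-4 + 2\right) \left(-1\right) + 3\right)\right)} = \frac{1}{-38292 + \left(2 - 128 \left(\left(-2\right) \left(-1\right) + 3\right)\right)} = \frac{1}{-38292 + \left(2 - 128 \left(2 + 3\right)\right)} = \frac{1}{-38292 + \left(2 - 640\right)} = \frac{1}{-38292 - 638} = \frac{1}{-38930} = - \frac{1}{38930}$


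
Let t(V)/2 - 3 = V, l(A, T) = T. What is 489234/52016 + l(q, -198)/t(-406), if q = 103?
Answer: 101155443/10481224 ≈ 9.6511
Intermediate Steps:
t(V) = 6 + 2*V
489234/52016 + l(q, -198)/t(-406) = 489234/52016 - 198/(6 + 2*(-406)) = 489234*(1/52016) - 198/(6 - 812) = 244617/26008 - 198/(-806) = 244617/26008 - 198*(-1/806) = 244617/26008 + 99/403 = 101155443/10481224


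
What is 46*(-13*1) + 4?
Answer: -594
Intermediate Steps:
46*(-13*1) + 4 = 46*(-13) + 4 = -598 + 4 = -594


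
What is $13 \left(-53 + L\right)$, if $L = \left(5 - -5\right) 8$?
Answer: $351$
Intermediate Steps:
$L = 80$ ($L = \left(5 + 5\right) 8 = 10 \cdot 8 = 80$)
$13 \left(-53 + L\right) = 13 \left(-53 + 80\right) = 13 \cdot 27 = 351$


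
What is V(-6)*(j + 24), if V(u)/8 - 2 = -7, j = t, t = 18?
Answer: -1680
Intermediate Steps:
j = 18
V(u) = -40 (V(u) = 16 + 8*(-7) = 16 - 56 = -40)
V(-6)*(j + 24) = -40*(18 + 24) = -40*42 = -1680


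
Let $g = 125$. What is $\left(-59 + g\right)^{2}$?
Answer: $4356$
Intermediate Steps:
$\left(-59 + g\right)^{2} = \left(-59 + 125\right)^{2} = 66^{2} = 4356$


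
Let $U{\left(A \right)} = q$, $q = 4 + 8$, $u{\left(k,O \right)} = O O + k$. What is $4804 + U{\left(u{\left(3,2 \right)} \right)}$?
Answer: $4816$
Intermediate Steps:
$u{\left(k,O \right)} = k + O^{2}$ ($u{\left(k,O \right)} = O^{2} + k = k + O^{2}$)
$q = 12$
$U{\left(A \right)} = 12$
$4804 + U{\left(u{\left(3,2 \right)} \right)} = 4804 + 12 = 4816$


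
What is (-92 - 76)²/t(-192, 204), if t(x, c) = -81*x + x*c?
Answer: -49/41 ≈ -1.1951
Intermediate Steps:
t(x, c) = -81*x + c*x
(-92 - 76)²/t(-192, 204) = (-92 - 76)²/((-192*(-81 + 204))) = (-168)²/((-192*123)) = 28224/(-23616) = 28224*(-1/23616) = -49/41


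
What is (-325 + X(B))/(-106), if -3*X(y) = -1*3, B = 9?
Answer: 162/53 ≈ 3.0566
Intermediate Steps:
X(y) = 1 (X(y) = -(-1)*3/3 = -1/3*(-3) = 1)
(-325 + X(B))/(-106) = (-325 + 1)/(-106) = -324*(-1/106) = 162/53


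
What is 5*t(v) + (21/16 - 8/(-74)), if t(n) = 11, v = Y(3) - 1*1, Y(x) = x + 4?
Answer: 33401/592 ≈ 56.421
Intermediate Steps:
Y(x) = 4 + x
v = 6 (v = (4 + 3) - 1*1 = 7 - 1 = 6)
5*t(v) + (21/16 - 8/(-74)) = 5*11 + (21/16 - 8/(-74)) = 55 + (21*(1/16) - 8*(-1/74)) = 55 + (21/16 + 4/37) = 55 + 841/592 = 33401/592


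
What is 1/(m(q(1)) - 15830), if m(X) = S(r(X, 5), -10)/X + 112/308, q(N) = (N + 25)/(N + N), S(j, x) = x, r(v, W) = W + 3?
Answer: -143/2263748 ≈ -6.3170e-5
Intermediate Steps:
r(v, W) = 3 + W
q(N) = (25 + N)/(2*N) (q(N) = (25 + N)/((2*N)) = (25 + N)*(1/(2*N)) = (25 + N)/(2*N))
m(X) = 4/11 - 10/X (m(X) = -10/X + 112/308 = -10/X + 112*(1/308) = -10/X + 4/11 = 4/11 - 10/X)
1/(m(q(1)) - 15830) = 1/((4/11 - 10*2/(25 + 1)) - 15830) = 1/((4/11 - 10/((½)*1*26)) - 15830) = 1/((4/11 - 10/13) - 15830) = 1/(-58/143 - 15830) = 1/(-2263748/143) = -143/2263748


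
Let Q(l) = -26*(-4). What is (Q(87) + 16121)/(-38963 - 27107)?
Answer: -3245/13214 ≈ -0.24557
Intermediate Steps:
Q(l) = 104
(Q(87) + 16121)/(-38963 - 27107) = (104 + 16121)/(-38963 - 27107) = 16225/(-66070) = 16225*(-1/66070) = -3245/13214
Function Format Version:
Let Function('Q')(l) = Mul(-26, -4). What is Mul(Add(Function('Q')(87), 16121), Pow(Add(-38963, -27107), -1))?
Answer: Rational(-3245, 13214) ≈ -0.24557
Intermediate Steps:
Function('Q')(l) = 104
Mul(Add(Function('Q')(87), 16121), Pow(Add(-38963, -27107), -1)) = Mul(Add(104, 16121), Pow(Add(-38963, -27107), -1)) = Mul(16225, Pow(-66070, -1)) = Mul(16225, Rational(-1, 66070)) = Rational(-3245, 13214)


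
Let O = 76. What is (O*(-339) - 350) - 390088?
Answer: -416202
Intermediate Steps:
(O*(-339) - 350) - 390088 = (76*(-339) - 350) - 390088 = (-25764 - 350) - 390088 = -26114 - 390088 = -416202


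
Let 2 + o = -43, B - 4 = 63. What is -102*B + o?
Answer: -6879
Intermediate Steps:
B = 67 (B = 4 + 63 = 67)
o = -45 (o = -2 - 43 = -45)
-102*B + o = -102*67 - 45 = -6834 - 45 = -6879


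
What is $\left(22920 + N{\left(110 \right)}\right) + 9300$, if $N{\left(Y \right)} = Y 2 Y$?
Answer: $56420$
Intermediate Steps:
$N{\left(Y \right)} = 2 Y^{2}$ ($N{\left(Y \right)} = 2 Y Y = 2 Y^{2}$)
$\left(22920 + N{\left(110 \right)}\right) + 9300 = \left(22920 + 2 \cdot 110^{2}\right) + 9300 = \left(22920 + 2 \cdot 12100\right) + 9300 = \left(22920 + 24200\right) + 9300 = 47120 + 9300 = 56420$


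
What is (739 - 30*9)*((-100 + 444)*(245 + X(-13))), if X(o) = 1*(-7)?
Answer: 38397968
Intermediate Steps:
X(o) = -7
(739 - 30*9)*((-100 + 444)*(245 + X(-13))) = (739 - 30*9)*((-100 + 444)*(245 - 7)) = (739 - 270)*(344*238) = 469*81872 = 38397968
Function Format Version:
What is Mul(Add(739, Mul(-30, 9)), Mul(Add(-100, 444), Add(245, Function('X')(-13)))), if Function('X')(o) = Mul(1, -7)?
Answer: 38397968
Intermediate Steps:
Function('X')(o) = -7
Mul(Add(739, Mul(-30, 9)), Mul(Add(-100, 444), Add(245, Function('X')(-13)))) = Mul(Add(739, Mul(-30, 9)), Mul(Add(-100, 444), Add(245, -7))) = Mul(Add(739, -270), Mul(344, 238)) = Mul(469, 81872) = 38397968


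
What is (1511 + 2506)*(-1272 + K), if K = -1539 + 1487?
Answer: -5318508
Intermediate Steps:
K = -52
(1511 + 2506)*(-1272 + K) = (1511 + 2506)*(-1272 - 52) = 4017*(-1324) = -5318508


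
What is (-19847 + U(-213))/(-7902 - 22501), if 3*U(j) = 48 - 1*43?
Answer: 59536/91209 ≈ 0.65274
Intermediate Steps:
U(j) = 5/3 (U(j) = (48 - 1*43)/3 = (48 - 43)/3 = (⅓)*5 = 5/3)
(-19847 + U(-213))/(-7902 - 22501) = (-19847 + 5/3)/(-7902 - 22501) = -59536/3/(-30403) = -59536/3*(-1/30403) = 59536/91209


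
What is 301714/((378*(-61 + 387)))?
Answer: 21551/8802 ≈ 2.4484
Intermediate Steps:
301714/((378*(-61 + 387))) = 301714/((378*326)) = 301714/123228 = 301714*(1/123228) = 21551/8802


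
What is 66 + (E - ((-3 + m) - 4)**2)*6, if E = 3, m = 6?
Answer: 78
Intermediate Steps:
66 + (E - ((-3 + m) - 4)**2)*6 = 66 + (3 - ((-3 + 6) - 4)**2)*6 = 66 + (3 - (3 - 4)**2)*6 = 66 + (3 - 1*(-1)**2)*6 = 66 + (3 - 1*1)*6 = 66 + (3 - 1)*6 = 66 + 2*6 = 66 + 12 = 78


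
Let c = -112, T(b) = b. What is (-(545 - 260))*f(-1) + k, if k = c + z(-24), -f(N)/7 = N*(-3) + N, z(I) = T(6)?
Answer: 3884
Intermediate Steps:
z(I) = 6
f(N) = 14*N (f(N) = -7*(N*(-3) + N) = -7*(-3*N + N) = -(-14)*N = 14*N)
k = -106 (k = -112 + 6 = -106)
(-(545 - 260))*f(-1) + k = (-(545 - 260))*(14*(-1)) - 106 = -1*285*(-14) - 106 = -285*(-14) - 106 = 3990 - 106 = 3884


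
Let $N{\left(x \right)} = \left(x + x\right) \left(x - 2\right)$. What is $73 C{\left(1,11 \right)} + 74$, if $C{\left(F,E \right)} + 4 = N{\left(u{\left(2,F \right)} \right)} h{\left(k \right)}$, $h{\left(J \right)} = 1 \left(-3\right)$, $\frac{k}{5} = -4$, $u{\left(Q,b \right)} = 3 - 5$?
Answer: $-3722$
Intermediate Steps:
$u{\left(Q,b \right)} = -2$ ($u{\left(Q,b \right)} = 3 - 5 = -2$)
$k = -20$ ($k = 5 \left(-4\right) = -20$)
$h{\left(J \right)} = -3$
$N{\left(x \right)} = 2 x \left(-2 + x\right)$
$C{\left(F,E \right)} = -52$ ($C{\left(F,E \right)} = -4 + 2 \left(-2\right) \left(-2 - 2\right) \left(-3\right) = -4 + 2 \left(-2\right) \left(-4\right) \left(-3\right) = -4 + 16 \left(-3\right) = -4 - 48 = -52$)
$73 C{\left(1,11 \right)} + 74 = 73 \left(-52\right) + 74 = -3796 + 74 = -3722$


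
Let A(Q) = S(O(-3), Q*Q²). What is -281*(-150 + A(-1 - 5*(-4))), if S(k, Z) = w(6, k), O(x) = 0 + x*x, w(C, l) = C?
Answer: 40464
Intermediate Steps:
O(x) = x² (O(x) = 0 + x² = x²)
S(k, Z) = 6
A(Q) = 6
-281*(-150 + A(-1 - 5*(-4))) = -281*(-150 + 6) = -281*(-144) = 40464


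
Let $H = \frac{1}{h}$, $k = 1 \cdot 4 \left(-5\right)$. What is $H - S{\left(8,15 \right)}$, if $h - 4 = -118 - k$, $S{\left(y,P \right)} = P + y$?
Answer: $- \frac{2163}{94} \approx -23.011$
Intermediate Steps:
$k = -20$ ($k = 4 \left(-5\right) = -20$)
$h = -94$ ($h = 4 - 98 = -94$)
$H = - \frac{1}{94}$ ($H = \frac{1}{-94} = - \frac{1}{94} \approx -0.010638$)
$H - S{\left(8,15 \right)} = - \frac{1}{94} - \left(15 + 8\right) = - \frac{1}{94} - 23 = - \frac{2163}{94}$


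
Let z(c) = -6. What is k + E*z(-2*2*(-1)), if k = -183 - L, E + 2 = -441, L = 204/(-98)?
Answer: 121377/49 ≈ 2477.1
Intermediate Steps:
L = -102/49 (L = 204*(-1/98) = -102/49 ≈ -2.0816)
E = -443 (E = -2 - 441 = -443)
k = -8865/49 (k = -183 - 1*(-102/49) = -183 + 102/49 = -8865/49 ≈ -180.92)
k + E*z(-2*2*(-1)) = -8865/49 - 443*(-6) = -8865/49 + 2658 = 121377/49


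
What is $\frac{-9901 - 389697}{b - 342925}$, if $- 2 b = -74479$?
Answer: $\frac{799196}{611371} \approx 1.3072$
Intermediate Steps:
$b = \frac{74479}{2}$ ($b = \left(- \frac{1}{2}\right) \left(-74479\right) = \frac{74479}{2} \approx 37240.0$)
$\frac{-9901 - 389697}{b - 342925} = \frac{-9901 - 389697}{\frac{74479}{2} - 342925} = - \frac{399598}{- \frac{611371}{2}} = \left(-399598\right) \left(- \frac{2}{611371}\right) = \frac{799196}{611371}$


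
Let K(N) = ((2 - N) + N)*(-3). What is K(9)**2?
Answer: 36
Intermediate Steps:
K(N) = -6 (K(N) = 2*(-3) = -6)
K(9)**2 = (-6)**2 = 36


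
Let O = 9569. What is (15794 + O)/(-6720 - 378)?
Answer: -1951/546 ≈ -3.5733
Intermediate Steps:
(15794 + O)/(-6720 - 378) = (15794 + 9569)/(-6720 - 378) = 25363/(-7098) = 25363*(-1/7098) = -1951/546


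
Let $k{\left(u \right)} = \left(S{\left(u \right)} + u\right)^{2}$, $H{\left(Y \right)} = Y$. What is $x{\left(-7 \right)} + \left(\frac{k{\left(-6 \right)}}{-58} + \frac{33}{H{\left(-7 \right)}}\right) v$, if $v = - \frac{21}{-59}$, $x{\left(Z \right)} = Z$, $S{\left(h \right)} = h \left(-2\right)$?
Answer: $- \frac{15226}{1711} \approx -8.8989$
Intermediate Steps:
$S{\left(h \right)} = - 2 h$
$v = \frac{21}{59}$ ($v = \left(-21\right) \left(- \frac{1}{59}\right) = \frac{21}{59} \approx 0.35593$)
$k{\left(u \right)} = u^{2}$ ($k{\left(u \right)} = \left(- 2 u + u\right)^{2} = \left(- u\right)^{2} = u^{2}$)
$x{\left(-7 \right)} + \left(\frac{k{\left(-6 \right)}}{-58} + \frac{33}{H{\left(-7 \right)}}\right) v = -7 + \left(\frac{\left(-6\right)^{2}}{-58} + \frac{33}{-7}\right) \frac{21}{59} = -7 + \left(36 \left(- \frac{1}{58}\right) + 33 \left(- \frac{1}{7}\right)\right) \frac{21}{59} = -7 + \left(- \frac{18}{29} - \frac{33}{7}\right) \frac{21}{59} = -7 - \frac{3249}{1711} = - \frac{15226}{1711}$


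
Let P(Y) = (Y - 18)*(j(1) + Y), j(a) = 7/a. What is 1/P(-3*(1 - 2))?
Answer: -1/150 ≈ -0.0066667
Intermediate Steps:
P(Y) = (-18 + Y)*(7 + Y) (P(Y) = (Y - 18)*(7/1 + Y) = (-18 + Y)*(7*1 + Y) = (-18 + Y)*(7 + Y))
1/P(-3*(1 - 2)) = 1/(-126 + (-3*(1 - 2))² - (-33)*(1 - 2)) = 1/(-126 + (-3*(-1))² - (-33)*(-1)) = 1/(-126 + 3² - 11*3) = 1/(-126 + 9 - 33) = 1/(-150) = -1/150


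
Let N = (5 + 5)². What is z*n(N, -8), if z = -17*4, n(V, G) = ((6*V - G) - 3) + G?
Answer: -40596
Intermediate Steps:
N = 100 (N = 10² = 100)
n(V, G) = -3 + 6*V (n(V, G) = ((-G + 6*V) - 3) + G = (-3 - G + 6*V) + G = -3 + 6*V)
z = -68
z*n(N, -8) = -68*(-3 + 6*100) = -68*(-3 + 600) = -68*597 = -40596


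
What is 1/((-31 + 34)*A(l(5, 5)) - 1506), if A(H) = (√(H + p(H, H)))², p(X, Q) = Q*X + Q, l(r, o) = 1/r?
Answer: -25/37617 ≈ -0.00066459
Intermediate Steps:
p(X, Q) = Q + Q*X
A(H) = H + H*(1 + H) (A(H) = (√(H + H*(1 + H)))² = H + H*(1 + H))
1/((-31 + 34)*A(l(5, 5)) - 1506) = 1/((-31 + 34)*((2 + 1/5)/5) - 1506) = 1/(3*((2 + ⅕)/5) - 1506) = 1/(3*((⅕)*(11/5)) - 1506) = 1/(3*(11/25) - 1506) = 1/(33/25 - 1506) = 1/(-37617/25) = -25/37617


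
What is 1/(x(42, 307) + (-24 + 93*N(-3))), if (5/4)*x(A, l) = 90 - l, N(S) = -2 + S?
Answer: -5/3313 ≈ -0.0015092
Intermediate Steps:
x(A, l) = 72 - 4*l/5 (x(A, l) = 4*(90 - l)/5 = 72 - 4*l/5)
1/(x(42, 307) + (-24 + 93*N(-3))) = 1/((72 - ⅘*307) + (-24 + 93*(-2 - 3))) = 1/((72 - 1228/5) + (-24 + 93*(-5))) = 1/(-868/5 + (-24 - 465)) = 1/(-868/5 - 489) = 1/(-3313/5) = -5/3313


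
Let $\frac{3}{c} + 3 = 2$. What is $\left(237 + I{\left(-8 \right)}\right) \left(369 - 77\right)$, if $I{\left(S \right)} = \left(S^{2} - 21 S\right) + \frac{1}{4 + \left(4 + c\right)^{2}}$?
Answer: $\frac{685032}{5} \approx 1.3701 \cdot 10^{5}$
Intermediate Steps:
$c = -3$ ($c = \frac{3}{-3 + 2} = \frac{3}{-1} = 3 \left(-1\right) = -3$)
$I{\left(S \right)} = \frac{1}{5} + S^{2} - 21 S$ ($I{\left(S \right)} = \left(S^{2} - 21 S\right) + \frac{1}{4 + \left(4 - 3\right)^{2}} = \left(S^{2} - 21 S\right) + \frac{1}{4 + 1^{2}} = \left(S^{2} - 21 S\right) + \frac{1}{4 + 1} = \left(S^{2} - 21 S\right) + \frac{1}{5} = \frac{1}{5} + S^{2} - 21 S$)
$\left(237 + I{\left(-8 \right)}\right) \left(369 - 77\right) = \left(237 + \left(\frac{1}{5} + \left(-8\right)^{2} - -168\right)\right) \left(369 - 77\right) = \left(237 + \left(\frac{1}{5} + 64 + 168\right)\right) 292 = \left(237 + \frac{1161}{5}\right) 292 = \frac{2346}{5} \cdot 292 = \frac{685032}{5}$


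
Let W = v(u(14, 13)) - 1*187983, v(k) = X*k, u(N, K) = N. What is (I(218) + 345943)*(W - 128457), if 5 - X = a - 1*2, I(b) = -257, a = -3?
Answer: -109340481800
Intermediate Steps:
X = 10 (X = 5 - (-3 - 1*2) = 5 - (-3 - 2) = 5 - 1*(-5) = 5 + 5 = 10)
v(k) = 10*k
W = -187843 (W = 10*14 - 1*187983 = 140 - 187983 = -187843)
(I(218) + 345943)*(W - 128457) = (-257 + 345943)*(-187843 - 128457) = 345686*(-316300) = -109340481800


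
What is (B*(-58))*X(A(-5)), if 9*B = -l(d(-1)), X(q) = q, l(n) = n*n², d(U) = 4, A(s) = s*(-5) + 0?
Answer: 92800/9 ≈ 10311.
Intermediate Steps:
A(s) = -5*s (A(s) = -5*s + 0 = -5*s)
l(n) = n³
B = -64/9 (B = (-1*4³)/9 = (-1*64)/9 = (⅑)*(-64) = -64/9 ≈ -7.1111)
(B*(-58))*X(A(-5)) = (-64/9*(-58))*(-5*(-5)) = (3712/9)*25 = 92800/9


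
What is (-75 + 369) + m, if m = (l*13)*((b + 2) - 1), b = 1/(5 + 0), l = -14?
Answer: 378/5 ≈ 75.600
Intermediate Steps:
b = ⅕ (b = 1/5 = ⅕ ≈ 0.20000)
m = -1092/5 (m = (-14*13)*((⅕ + 2) - 1) = -182*(11/5 - 1) = -182*6/5 = -1092/5 ≈ -218.40)
(-75 + 369) + m = (-75 + 369) - 1092/5 = 294 - 1092/5 = 378/5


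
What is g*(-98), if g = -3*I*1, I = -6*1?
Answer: -1764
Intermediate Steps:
I = -6
g = 18 (g = -3*(-6)*1 = 18*1 = 18)
g*(-98) = 18*(-98) = -1764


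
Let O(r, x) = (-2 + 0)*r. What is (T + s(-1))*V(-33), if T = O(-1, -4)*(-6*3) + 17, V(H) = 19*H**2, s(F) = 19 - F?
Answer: 20691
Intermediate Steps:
O(r, x) = -2*r
T = -19 (T = (-2*(-1))*(-6*3) + 17 = 2*(-18) + 17 = -36 + 17 = -19)
(T + s(-1))*V(-33) = (-19 + (19 - 1*(-1)))*(19*(-33)**2) = (-19 + (19 + 1))*(19*1089) = (-19 + 20)*20691 = 1*20691 = 20691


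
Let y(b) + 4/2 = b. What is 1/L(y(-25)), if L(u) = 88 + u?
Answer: 1/61 ≈ 0.016393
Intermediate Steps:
y(b) = -2 + b
1/L(y(-25)) = 1/(88 + (-2 - 25)) = 1/(88 - 27) = 1/61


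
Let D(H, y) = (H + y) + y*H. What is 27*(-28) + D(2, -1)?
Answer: -757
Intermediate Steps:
D(H, y) = H + y + H*y (D(H, y) = (H + y) + H*y = H + y + H*y)
27*(-28) + D(2, -1) = 27*(-28) + (2 - 1 + 2*(-1)) = -756 + (2 - 1 - 2) = -756 - 1 = -757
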